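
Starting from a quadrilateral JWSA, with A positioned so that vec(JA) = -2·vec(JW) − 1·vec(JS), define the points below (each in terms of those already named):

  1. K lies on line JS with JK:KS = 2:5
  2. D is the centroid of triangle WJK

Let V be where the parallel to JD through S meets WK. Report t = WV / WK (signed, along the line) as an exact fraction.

Work in coordinates with J = (0, 0), W = (1, 0), S = (0, 1), A = (-2, -1).
1. K lies on line JS with JK:KS = 2:5 ⇒ K = (0, 2/7)
2. D is the centroid of triangle WJK ⇒ D = (1/3, 2/21)
through S parallel to JD: direction (1/3, 2/21); meets WK at V = (-5/4, 9/14)
V = W + t·(K−W) with t = 9/4

t = 9/4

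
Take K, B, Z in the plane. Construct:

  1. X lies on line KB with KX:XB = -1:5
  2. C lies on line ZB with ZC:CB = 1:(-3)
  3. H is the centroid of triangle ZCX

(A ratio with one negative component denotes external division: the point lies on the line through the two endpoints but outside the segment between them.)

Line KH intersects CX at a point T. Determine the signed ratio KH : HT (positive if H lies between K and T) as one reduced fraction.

KH:HT = 4/5

Set K = (0, 0), B = (1, 0), Z = (0, 1); any affine frame gives the same invariant.
1. X lies on line KB with KX:XB = -1:5 ⇒ X = (-1/4, 0)
2. C lies on line ZB with ZC:CB = 1:(-3) ⇒ C = (-1/2, 3/2)
3. H is the centroid of triangle ZCX ⇒ H = (-1/4, 5/6)
line KH meets CX at T = (-9/16, 15/8)
H = K + t·(T−K) with t = 4/9, so KH:HT = 4/9:5/9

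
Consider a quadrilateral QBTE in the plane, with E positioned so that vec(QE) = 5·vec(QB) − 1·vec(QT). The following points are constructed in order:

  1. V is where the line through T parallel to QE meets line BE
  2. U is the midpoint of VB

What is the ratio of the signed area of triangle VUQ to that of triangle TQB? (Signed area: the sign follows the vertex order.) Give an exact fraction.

[VUQ]:[TQB] = -2

Assign Q = (0, 0), B = (1, 0), T = (0, 1), E = (5, -1) — the answer is frame-independent, so this choice is without loss of generality.
1. V is where the line through T parallel to QE meets line BE ⇒ V = (-15, 4)
2. U is the midpoint of VB ⇒ U = (-7, 2)
2·[VUQ] = -2, 2·[TQB] = 1
[VUQ]:[TQB] = -2:1 = -2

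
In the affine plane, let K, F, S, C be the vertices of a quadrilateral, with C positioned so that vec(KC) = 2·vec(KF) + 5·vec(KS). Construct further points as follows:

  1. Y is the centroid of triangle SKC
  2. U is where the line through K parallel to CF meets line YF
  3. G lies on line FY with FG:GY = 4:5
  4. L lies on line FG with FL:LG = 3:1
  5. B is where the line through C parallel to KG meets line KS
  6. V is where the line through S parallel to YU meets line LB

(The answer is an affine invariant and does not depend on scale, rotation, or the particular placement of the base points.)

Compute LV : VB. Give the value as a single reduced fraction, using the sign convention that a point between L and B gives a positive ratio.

LV:VB = -115/44

Assign K = (0, 0), F = (1, 0), S = (0, 1), C = (2, 5) — the answer is frame-independent, so this choice is without loss of generality.
1. Y is the centroid of triangle SKC ⇒ Y = (2/3, 2)
2. U is where the line through K parallel to CF meets line YF ⇒ U = (6/11, 30/11)
3. G lies on line FY with FG:GY = 4:5 ⇒ G = (23/27, 8/9)
4. L lies on line FG with FL:LG = 3:1 ⇒ L = (8/9, 2/3)
5. B is where the line through C parallel to KG meets line KS ⇒ B = (0, 67/23)
6. V is where the line through S parallel to YU meets line LB ⇒ V = (-352/639, 917/213)
V = L + t·(B−L) with t = 115/71, so LV:VB = t:(1−t) = 115/71:-44/71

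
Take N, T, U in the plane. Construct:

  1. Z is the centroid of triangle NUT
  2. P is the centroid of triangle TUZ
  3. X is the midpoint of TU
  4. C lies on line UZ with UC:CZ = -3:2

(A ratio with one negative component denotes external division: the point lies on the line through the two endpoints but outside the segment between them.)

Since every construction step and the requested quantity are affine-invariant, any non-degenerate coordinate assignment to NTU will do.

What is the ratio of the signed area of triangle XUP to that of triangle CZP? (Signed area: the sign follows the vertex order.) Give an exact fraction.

[XUP]:[CZP] = -1/4

Choose coordinates N = (0, 0), T = (1, 0), U = (0, 1).
1. Z is the centroid of triangle NUT ⇒ Z = (1/3, 1/3)
2. P is the centroid of triangle TUZ ⇒ P = (4/9, 4/9)
3. X is the midpoint of TU ⇒ X = (1/2, 1/2)
4. C lies on line UZ with UC:CZ = -3:2 ⇒ C = (1, -1)
2·[XUP] = 1/18, 2·[CZP] = -2/9
[XUP]:[CZP] = 1/18:-2/9 = -1/4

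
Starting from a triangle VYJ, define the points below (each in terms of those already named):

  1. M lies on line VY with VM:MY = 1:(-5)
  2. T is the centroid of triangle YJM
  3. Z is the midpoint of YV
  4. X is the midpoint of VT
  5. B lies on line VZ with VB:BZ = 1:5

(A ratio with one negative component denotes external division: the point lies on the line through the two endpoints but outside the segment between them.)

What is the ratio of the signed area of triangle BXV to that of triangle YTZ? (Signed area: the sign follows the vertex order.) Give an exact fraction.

Work in coordinates with V = (0, 0), Y = (1, 0), J = (0, 1).
1. M lies on line VY with VM:MY = 1:(-5) ⇒ M = (-1/4, 0)
2. T is the centroid of triangle YJM ⇒ T = (1/4, 1/3)
3. Z is the midpoint of YV ⇒ Z = (1/2, 0)
4. X is the midpoint of VT ⇒ X = (1/8, 1/6)
5. B lies on line VZ with VB:BZ = 1:5 ⇒ B = (1/12, 0)
2·[BXV] = 1/72, 2·[YTZ] = 1/6
[BXV]:[YTZ] = 1/72:1/6 = 1/12

[BXV]:[YTZ] = 1/12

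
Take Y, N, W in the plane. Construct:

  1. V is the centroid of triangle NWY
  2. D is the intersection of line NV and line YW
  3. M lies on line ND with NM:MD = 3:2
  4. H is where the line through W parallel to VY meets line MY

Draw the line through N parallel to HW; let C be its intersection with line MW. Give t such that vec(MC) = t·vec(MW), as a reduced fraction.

Assign Y = (0, 0), N = (1, 0), W = (0, 1) — the answer is frame-independent, so this choice is without loss of generality.
1. V is the centroid of triangle NWY ⇒ V = (1/3, 1/3)
2. D is the intersection of line NV and line YW ⇒ D = (0, 1/2)
3. M lies on line ND with NM:MD = 3:2 ⇒ M = (2/5, 3/10)
4. H is where the line through W parallel to VY meets line MY ⇒ H = (-4, -3)
through N parallel to HW: direction (4, 4); meets MW at C = (8/11, -3/11)
C = M + t·(W−M) with t = -9/11

t = -9/11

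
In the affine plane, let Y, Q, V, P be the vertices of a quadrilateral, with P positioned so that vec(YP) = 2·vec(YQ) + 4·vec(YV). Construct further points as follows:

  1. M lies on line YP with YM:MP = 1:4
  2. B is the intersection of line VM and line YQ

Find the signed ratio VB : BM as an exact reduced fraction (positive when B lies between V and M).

Choose coordinates Y = (0, 0), Q = (1, 0), V = (0, 1), P = (2, 4).
1. M lies on line YP with YM:MP = 1:4 ⇒ M = (2/5, 4/5)
2. B is the intersection of line VM and line YQ ⇒ B = (2, 0)
B = V + t·(M−V) with t = 5, so VB:BM = t:(1−t) = 5:-4

VB:BM = -5/4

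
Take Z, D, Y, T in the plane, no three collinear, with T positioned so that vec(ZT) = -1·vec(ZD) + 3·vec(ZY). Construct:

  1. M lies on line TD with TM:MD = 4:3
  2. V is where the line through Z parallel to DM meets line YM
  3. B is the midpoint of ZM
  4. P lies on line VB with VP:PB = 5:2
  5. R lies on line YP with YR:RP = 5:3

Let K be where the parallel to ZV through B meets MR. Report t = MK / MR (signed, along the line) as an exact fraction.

Choose coordinates Z = (0, 0), D = (1, 0), Y = (0, 1), T = (-1, 3).
1. M lies on line TD with TM:MD = 4:3 ⇒ M = (1/7, 9/7)
2. V is where the line through Z parallel to DM meets line YM ⇒ V = (-2/7, 3/7)
3. B is the midpoint of ZM ⇒ B = (1/14, 9/14)
4. P lies on line VB with VP:PB = 5:2 ⇒ P = (-3/98, 57/98)
5. R lies on line YP with YR:RP = 5:3 ⇒ R = (-15/784, 579/784)
through B parallel to ZV: direction (-2/7, 3/7); meets MR at K = (-9/826, 633/826)
K = M + t·(R−M) with t = 56/59

t = 56/59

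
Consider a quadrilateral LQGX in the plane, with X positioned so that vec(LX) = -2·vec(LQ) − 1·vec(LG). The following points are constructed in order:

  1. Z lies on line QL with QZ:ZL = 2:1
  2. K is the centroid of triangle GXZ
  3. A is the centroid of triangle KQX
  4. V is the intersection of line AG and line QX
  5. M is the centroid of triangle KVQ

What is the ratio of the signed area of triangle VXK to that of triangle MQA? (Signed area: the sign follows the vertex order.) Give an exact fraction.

Assign L = (0, 0), Q = (1, 0), G = (0, 1), X = (-2, -1) — the answer is frame-independent, so this choice is without loss of generality.
1. Z lies on line QL with QZ:ZL = 2:1 ⇒ Z = (1/3, 0)
2. K is the centroid of triangle GXZ ⇒ K = (-5/9, 0)
3. A is the centroid of triangle KQX ⇒ A = (-14/27, -1/3)
4. V is the intersection of line AG and line QX ⇒ V = (-28/47, -25/47)
5. M is the centroid of triangle KVQ ⇒ M = (-64/1269, -25/141)
2·[VXK] = -308/423, 2·[MQA] = -308/3807
[VXK]:[MQA] = -308/423:-308/3807 = 9

[VXK]:[MQA] = 9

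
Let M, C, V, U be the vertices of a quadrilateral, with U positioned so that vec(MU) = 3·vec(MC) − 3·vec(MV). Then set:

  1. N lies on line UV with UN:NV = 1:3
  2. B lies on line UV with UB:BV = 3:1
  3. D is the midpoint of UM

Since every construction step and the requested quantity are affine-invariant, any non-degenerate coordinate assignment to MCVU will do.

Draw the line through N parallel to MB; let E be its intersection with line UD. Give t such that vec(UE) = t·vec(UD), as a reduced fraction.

t = 2/3

Choose coordinates M = (0, 0), C = (1, 0), V = (0, 1), U = (3, -3).
1. N lies on line UV with UN:NV = 1:3 ⇒ N = (9/4, -2)
2. B lies on line UV with UB:BV = 3:1 ⇒ B = (3/4, 0)
3. D is the midpoint of UM ⇒ D = (3/2, -3/2)
through N parallel to MB: direction (3/4, 0); meets UD at E = (2, -2)
E = U + t·(D−U) with t = 2/3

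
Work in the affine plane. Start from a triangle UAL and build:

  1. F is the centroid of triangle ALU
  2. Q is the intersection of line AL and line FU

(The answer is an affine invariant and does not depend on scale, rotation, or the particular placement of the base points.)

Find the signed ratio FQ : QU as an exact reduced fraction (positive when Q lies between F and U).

Set U = (0, 0), A = (1, 0), L = (0, 1); any affine frame gives the same invariant.
1. F is the centroid of triangle ALU ⇒ F = (1/3, 1/3)
2. Q is the intersection of line AL and line FU ⇒ Q = (1/2, 1/2)
Q = F + t·(U−F) with t = -1/2, so FQ:QU = t:(1−t) = -1/2:3/2

FQ:QU = -1/3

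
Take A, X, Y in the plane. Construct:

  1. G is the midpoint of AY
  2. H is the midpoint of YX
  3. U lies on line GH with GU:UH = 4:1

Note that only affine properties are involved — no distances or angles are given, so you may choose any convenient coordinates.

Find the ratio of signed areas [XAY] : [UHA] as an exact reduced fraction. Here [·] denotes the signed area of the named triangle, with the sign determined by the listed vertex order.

[XAY]:[UHA] = 20

Set A = (0, 0), X = (1, 0), Y = (0, 1); any affine frame gives the same invariant.
1. G is the midpoint of AY ⇒ G = (0, 1/2)
2. H is the midpoint of YX ⇒ H = (1/2, 1/2)
3. U lies on line GH with GU:UH = 4:1 ⇒ U = (2/5, 1/2)
2·[XAY] = -1, 2·[UHA] = -1/20
[XAY]:[UHA] = -1:-1/20 = 20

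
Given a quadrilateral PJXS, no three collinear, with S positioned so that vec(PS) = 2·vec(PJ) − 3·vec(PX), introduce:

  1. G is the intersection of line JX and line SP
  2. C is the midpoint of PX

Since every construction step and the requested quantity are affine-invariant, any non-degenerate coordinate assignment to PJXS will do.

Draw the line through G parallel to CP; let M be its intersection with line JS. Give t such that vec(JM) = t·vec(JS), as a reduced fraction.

Work in coordinates with P = (0, 0), J = (1, 0), X = (0, 1), S = (2, -3).
1. G is the intersection of line JX and line SP ⇒ G = (-2, 3)
2. C is the midpoint of PX ⇒ C = (0, 1/2)
through G parallel to CP: direction (0, -1/2); meets JS at M = (-2, 9)
M = J + t·(S−J) with t = -3

t = -3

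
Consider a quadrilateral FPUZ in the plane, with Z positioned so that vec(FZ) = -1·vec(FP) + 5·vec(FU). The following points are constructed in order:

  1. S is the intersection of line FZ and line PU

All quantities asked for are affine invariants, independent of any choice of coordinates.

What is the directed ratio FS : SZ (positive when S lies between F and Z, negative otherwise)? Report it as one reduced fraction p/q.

Choose coordinates F = (0, 0), P = (1, 0), U = (0, 1), Z = (-1, 5).
1. S is the intersection of line FZ and line PU ⇒ S = (-1/4, 5/4)
S = F + t·(Z−F) with t = 1/4, so FS:SZ = t:(1−t) = 1/4:3/4

FS:SZ = 1/3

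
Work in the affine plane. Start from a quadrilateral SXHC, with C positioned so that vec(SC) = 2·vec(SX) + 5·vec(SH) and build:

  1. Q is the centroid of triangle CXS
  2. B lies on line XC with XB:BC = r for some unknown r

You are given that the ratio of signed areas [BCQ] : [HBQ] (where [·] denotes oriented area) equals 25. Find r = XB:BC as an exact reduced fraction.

r = 3/5

Set S = (0, 0), X = (1, 0), H = (0, 1), C = (2, 5); any affine frame gives the same invariant.
1. Q is the centroid of triangle CXS ⇒ Q = (1, 5/3)
2. With XB:BC = r, write λ = r/(r+1) so B = X + λ·(C−X); B is affine-linear in λ
Every point depending on B is an affine combination of B and λ-independent points, so each such coordinate is linear in λ; the λ² term in each signed area is a multiple of (C−X)×(C−X) = 0, so 2·[BCQ] and 2·[HBQ] are each linear in λ. Evaluating at λ=0 and λ=1:
  2·[BCQ] = -5/3·λ + 5/3,   2·[HBQ] = -13/3·λ + 5/3
So [BCQ]:[HBQ] = (-5/3·λ + 5/3) / (-13/3·λ + 5/3). Setting this equal to 25:
  -5/3·λ + 5/3 = 25·(-13/3·λ + 5/3)  ⇒  λ = 3/8
Then r = λ/(1−λ) = (3/8)/(5/8) = 3/5. Check: with r = 3/5, B = (11/8, 15/8) and [BCQ]:[HBQ] = 25 as required.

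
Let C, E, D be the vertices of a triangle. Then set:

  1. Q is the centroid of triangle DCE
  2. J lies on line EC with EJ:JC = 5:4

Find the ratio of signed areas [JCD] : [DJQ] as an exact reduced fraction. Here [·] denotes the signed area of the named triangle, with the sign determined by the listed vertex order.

Assign C = (0, 0), E = (1, 0), D = (0, 1) — the answer is frame-independent, so this choice is without loss of generality.
1. Q is the centroid of triangle DCE ⇒ Q = (1/3, 1/3)
2. J lies on line EC with EJ:JC = 5:4 ⇒ J = (4/9, 0)
2·[JCD] = -4/9, 2·[DJQ] = 1/27
[JCD]:[DJQ] = -4/9:1/27 = -12

[JCD]:[DJQ] = -12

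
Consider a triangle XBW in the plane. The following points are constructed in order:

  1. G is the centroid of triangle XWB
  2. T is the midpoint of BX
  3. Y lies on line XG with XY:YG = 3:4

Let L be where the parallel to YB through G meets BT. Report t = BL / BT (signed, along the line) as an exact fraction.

Assign X = (0, 0), B = (1, 0), W = (0, 1) — the answer is frame-independent, so this choice is without loss of generality.
1. G is the centroid of triangle XWB ⇒ G = (1/3, 1/3)
2. T is the midpoint of BX ⇒ T = (1/2, 0)
3. Y lies on line XG with XY:YG = 3:4 ⇒ Y = (1/7, 1/7)
through G parallel to YB: direction (6/7, -1/7); meets BT at L = (7/3, 0)
L = B + t·(T−B) with t = -8/3

t = -8/3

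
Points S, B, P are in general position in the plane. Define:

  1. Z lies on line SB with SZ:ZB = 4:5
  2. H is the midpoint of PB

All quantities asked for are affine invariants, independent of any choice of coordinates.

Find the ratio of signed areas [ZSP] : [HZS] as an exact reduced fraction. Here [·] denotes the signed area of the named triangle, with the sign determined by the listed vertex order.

Set S = (0, 0), B = (1, 0), P = (0, 1); any affine frame gives the same invariant.
1. Z lies on line SB with SZ:ZB = 4:5 ⇒ Z = (4/9, 0)
2. H is the midpoint of PB ⇒ H = (1/2, 1/2)
2·[ZSP] = -4/9, 2·[HZS] = -2/9
[ZSP]:[HZS] = -4/9:-2/9 = 2

[ZSP]:[HZS] = 2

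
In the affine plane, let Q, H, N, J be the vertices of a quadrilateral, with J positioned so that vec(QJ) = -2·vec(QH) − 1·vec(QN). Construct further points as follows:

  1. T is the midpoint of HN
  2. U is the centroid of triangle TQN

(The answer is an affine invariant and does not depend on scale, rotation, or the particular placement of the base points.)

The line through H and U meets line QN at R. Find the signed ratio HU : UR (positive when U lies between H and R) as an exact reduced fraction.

Work in coordinates with Q = (0, 0), H = (1, 0), N = (0, 1), J = (-2, -1).
1. T is the midpoint of HN ⇒ T = (1/2, 1/2)
2. U is the centroid of triangle TQN ⇒ U = (1/6, 1/2)
line HU meets QN at R = (0, 3/5)
U = H + t·(R−H) with t = 5/6, so HU:UR = 5/6:1/6

HU:UR = 5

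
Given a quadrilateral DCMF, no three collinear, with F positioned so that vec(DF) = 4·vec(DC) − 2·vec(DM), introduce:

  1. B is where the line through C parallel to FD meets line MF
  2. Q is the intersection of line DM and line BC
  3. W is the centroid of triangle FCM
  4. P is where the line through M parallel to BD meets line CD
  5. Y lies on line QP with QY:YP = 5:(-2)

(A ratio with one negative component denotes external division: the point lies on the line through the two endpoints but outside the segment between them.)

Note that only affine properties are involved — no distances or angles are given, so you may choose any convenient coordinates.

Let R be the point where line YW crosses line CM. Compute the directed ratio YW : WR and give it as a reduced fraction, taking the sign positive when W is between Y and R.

Choose coordinates D = (0, 0), C = (1, 0), M = (0, 1), F = (4, -2).
1. B is where the line through C parallel to FD meets line MF ⇒ B = (2, -1/2)
2. Q is the intersection of line DM and line BC ⇒ Q = (0, 1/2)
3. W is the centroid of triangle FCM ⇒ W = (5/3, -1/3)
4. P is where the line through M parallel to BD meets line CD ⇒ P = (4, 0)
5. Y lies on line QP with QY:YP = 5:(-2) ⇒ Y = (20/3, -1/3)
line YW meets CM at R = (4/3, -1/3)
W = Y + t·(R−Y) with t = 15/16, so YW:WR = 15/16:1/16

YW:WR = 15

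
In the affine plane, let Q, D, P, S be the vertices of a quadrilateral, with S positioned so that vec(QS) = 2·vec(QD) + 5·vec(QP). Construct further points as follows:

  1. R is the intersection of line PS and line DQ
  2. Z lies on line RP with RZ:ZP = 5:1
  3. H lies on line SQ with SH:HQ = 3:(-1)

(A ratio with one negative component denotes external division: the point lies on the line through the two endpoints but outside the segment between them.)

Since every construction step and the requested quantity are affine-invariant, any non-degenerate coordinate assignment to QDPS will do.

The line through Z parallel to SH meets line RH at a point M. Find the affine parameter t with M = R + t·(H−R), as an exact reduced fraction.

Work in coordinates with Q = (0, 0), D = (1, 0), P = (0, 1), S = (2, 5).
1. R is the intersection of line PS and line DQ ⇒ R = (-1/2, 0)
2. Z lies on line RP with RZ:ZP = 5:1 ⇒ Z = (-1/12, 5/6)
3. H lies on line SQ with SH:HQ = 3:(-1) ⇒ H = (-1, -5/2)
through Z parallel to SH: direction (-3, -15/2); meets RH at M = (-7/12, -5/12)
M = R + t·(H−R) with t = 1/6

t = 1/6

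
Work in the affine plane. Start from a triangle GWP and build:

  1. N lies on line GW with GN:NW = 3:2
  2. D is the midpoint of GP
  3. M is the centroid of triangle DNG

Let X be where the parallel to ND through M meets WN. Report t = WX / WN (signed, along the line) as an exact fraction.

t = 3/2

Work in coordinates with G = (0, 0), W = (1, 0), P = (0, 1).
1. N lies on line GW with GN:NW = 3:2 ⇒ N = (3/5, 0)
2. D is the midpoint of GP ⇒ D = (0, 1/2)
3. M is the centroid of triangle DNG ⇒ M = (1/5, 1/6)
through M parallel to ND: direction (-3/5, 1/2); meets WN at X = (2/5, 0)
X = W + t·(N−W) with t = 3/2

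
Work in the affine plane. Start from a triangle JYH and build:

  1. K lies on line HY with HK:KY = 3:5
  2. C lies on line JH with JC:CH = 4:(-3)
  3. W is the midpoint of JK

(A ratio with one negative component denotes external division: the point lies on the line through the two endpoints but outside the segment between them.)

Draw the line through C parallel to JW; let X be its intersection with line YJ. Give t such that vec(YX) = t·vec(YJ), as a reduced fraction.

t = 17/5

Assign J = (0, 0), Y = (1, 0), H = (0, 1) — the answer is frame-independent, so this choice is without loss of generality.
1. K lies on line HY with HK:KY = 3:5 ⇒ K = (3/8, 5/8)
2. C lies on line JH with JC:CH = 4:(-3) ⇒ C = (0, 4)
3. W is the midpoint of JK ⇒ W = (3/16, 5/16)
through C parallel to JW: direction (3/16, 5/16); meets YJ at X = (-12/5, 0)
X = Y + t·(J−Y) with t = 17/5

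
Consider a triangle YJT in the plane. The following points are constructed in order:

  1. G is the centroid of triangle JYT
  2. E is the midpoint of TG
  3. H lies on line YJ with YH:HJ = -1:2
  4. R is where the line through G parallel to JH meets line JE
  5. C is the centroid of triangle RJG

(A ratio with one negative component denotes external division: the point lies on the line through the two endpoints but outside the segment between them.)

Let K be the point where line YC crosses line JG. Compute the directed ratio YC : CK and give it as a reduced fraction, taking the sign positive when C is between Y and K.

Choose coordinates Y = (0, 0), J = (1, 0), T = (0, 1).
1. G is the centroid of triangle JYT ⇒ G = (1/3, 1/3)
2. E is the midpoint of TG ⇒ E = (1/6, 2/3)
3. H lies on line YJ with YH:HJ = -1:2 ⇒ H = (-1, 0)
4. R is where the line through G parallel to JH meets line JE ⇒ R = (7/12, 1/3)
5. C is the centroid of triangle RJG ⇒ C = (23/36, 2/9)
line YC meets JG at K = (23/39, 8/39)
C = Y + t·(K−Y) with t = 13/12, so YC:CK = 13/12:-1/12

YC:CK = -13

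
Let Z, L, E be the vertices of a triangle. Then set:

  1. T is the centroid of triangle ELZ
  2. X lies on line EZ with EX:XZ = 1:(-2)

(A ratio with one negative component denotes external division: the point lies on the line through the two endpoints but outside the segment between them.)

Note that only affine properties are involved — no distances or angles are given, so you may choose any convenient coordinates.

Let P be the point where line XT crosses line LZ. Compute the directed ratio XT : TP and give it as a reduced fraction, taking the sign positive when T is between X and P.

XT:TP = 5

Set Z = (0, 0), L = (1, 0), E = (0, 1); any affine frame gives the same invariant.
1. T is the centroid of triangle ELZ ⇒ T = (1/3, 1/3)
2. X lies on line EZ with EX:XZ = 1:(-2) ⇒ X = (0, 2)
line XT meets LZ at P = (2/5, 0)
T = X + t·(P−X) with t = 5/6, so XT:TP = 5/6:1/6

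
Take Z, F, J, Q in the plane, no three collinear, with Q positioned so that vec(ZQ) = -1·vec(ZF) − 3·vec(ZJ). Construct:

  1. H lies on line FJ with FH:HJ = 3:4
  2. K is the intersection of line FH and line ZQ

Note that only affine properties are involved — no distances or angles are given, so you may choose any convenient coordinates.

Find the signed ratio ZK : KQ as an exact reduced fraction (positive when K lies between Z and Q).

Assign Z = (0, 0), F = (1, 0), J = (0, 1), Q = (-1, -3) — the answer is frame-independent, so this choice is without loss of generality.
1. H lies on line FJ with FH:HJ = 3:4 ⇒ H = (4/7, 3/7)
2. K is the intersection of line FH and line ZQ ⇒ K = (1/4, 3/4)
K = Z + t·(Q−Z) with t = -1/4, so ZK:KQ = t:(1−t) = -1/4:5/4

ZK:KQ = -1/5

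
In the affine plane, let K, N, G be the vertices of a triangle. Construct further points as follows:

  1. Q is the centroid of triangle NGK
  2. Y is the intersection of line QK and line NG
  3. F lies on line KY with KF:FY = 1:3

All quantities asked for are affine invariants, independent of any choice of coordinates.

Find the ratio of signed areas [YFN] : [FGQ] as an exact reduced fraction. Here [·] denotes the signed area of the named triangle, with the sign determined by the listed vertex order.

Set K = (0, 0), N = (1, 0), G = (0, 1); any affine frame gives the same invariant.
1. Q is the centroid of triangle NGK ⇒ Q = (1/3, 1/3)
2. Y is the intersection of line QK and line NG ⇒ Y = (1/2, 1/2)
3. F lies on line KY with KF:FY = 1:3 ⇒ F = (1/8, 1/8)
2·[YFN] = 3/8, 2·[FGQ] = -5/24
[YFN]:[FGQ] = 3/8:-5/24 = -9/5

[YFN]:[FGQ] = -9/5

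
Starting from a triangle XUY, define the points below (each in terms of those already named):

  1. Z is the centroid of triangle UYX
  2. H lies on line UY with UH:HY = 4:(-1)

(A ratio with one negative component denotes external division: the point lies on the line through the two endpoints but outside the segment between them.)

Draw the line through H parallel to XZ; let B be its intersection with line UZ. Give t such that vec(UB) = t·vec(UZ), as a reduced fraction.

Set X = (0, 0), U = (1, 0), Y = (0, 1); any affine frame gives the same invariant.
1. Z is the centroid of triangle UYX ⇒ Z = (1/3, 1/3)
2. H lies on line UY with UH:HY = 4:(-1) ⇒ H = (-1/3, 4/3)
through H parallel to XZ: direction (1/3, 1/3); meets UZ at B = (-7/9, 8/9)
B = U + t·(Z−U) with t = 8/3

t = 8/3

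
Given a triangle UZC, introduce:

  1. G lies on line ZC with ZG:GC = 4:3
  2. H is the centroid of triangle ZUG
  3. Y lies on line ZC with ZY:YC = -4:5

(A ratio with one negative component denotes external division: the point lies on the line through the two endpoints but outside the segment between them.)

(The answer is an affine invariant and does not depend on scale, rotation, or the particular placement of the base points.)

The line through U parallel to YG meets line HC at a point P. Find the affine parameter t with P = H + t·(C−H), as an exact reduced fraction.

t = -2

Assign U = (0, 0), Z = (1, 0), C = (0, 1) — the answer is frame-independent, so this choice is without loss of generality.
1. G lies on line ZC with ZG:GC = 4:3 ⇒ G = (3/7, 4/7)
2. H is the centroid of triangle ZUG ⇒ H = (10/21, 4/21)
3. Y lies on line ZC with ZY:YC = -4:5 ⇒ Y = (5, -4)
through U parallel to YG: direction (-32/7, 32/7); meets HC at P = (10/7, -10/7)
P = H + t·(C−H) with t = -2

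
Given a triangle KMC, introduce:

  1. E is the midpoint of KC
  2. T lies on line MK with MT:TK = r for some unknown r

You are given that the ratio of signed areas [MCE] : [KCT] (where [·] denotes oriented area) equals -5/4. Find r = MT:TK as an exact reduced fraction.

Set K = (0, 0), M = (1, 0), C = (0, 1); any affine frame gives the same invariant.
1. E is the midpoint of KC ⇒ E = (0, 1/2)
2. With MT:TK = r, write λ = r/(r+1) so T = M + λ·(K−M); T is affine-linear in λ
Every point depending on T is an affine combination of T and λ-independent points, so each such coordinate is linear in λ; the λ² term in each signed area is a multiple of (K−M)×(K−M) = 0, so 2·[MCE] and 2·[KCT] are each linear in λ. Evaluating at λ=0 and λ=1:
  2·[MCE] = 1/2,   2·[KCT] = λ − 1
So [MCE]:[KCT] = (1/2) / (λ − 1). Setting this equal to -5/4:
  1/2 = -5/4·(λ − 1)  ⇒  λ = 3/5
Then r = λ/(1−λ) = (3/5)/(2/5) = 3/2. Check: with r = 3/2, T = (2/5, 0) and [MCE]:[KCT] = -5/4 as required.

r = 3/2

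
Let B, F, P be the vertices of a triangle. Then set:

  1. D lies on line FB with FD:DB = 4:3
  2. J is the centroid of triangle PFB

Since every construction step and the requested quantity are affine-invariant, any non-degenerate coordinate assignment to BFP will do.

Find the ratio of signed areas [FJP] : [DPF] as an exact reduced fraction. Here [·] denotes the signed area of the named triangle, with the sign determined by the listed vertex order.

Work in coordinates with B = (0, 0), F = (1, 0), P = (0, 1).
1. D lies on line FB with FD:DB = 4:3 ⇒ D = (3/7, 0)
2. J is the centroid of triangle PFB ⇒ J = (1/3, 1/3)
2·[FJP] = -1/3, 2·[DPF] = -4/7
[FJP]:[DPF] = -1/3:-4/7 = 7/12

[FJP]:[DPF] = 7/12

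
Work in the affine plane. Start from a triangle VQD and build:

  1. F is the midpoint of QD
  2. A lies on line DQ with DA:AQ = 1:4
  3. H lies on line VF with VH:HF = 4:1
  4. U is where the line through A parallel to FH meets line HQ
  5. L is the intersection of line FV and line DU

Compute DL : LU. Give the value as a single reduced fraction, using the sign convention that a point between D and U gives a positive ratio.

DL:LU = -5/3

Assign V = (0, 0), Q = (1, 0), D = (0, 1) — the answer is frame-independent, so this choice is without loss of generality.
1. F is the midpoint of QD ⇒ F = (1/2, 1/2)
2. A lies on line DQ with DA:AQ = 1:4 ⇒ A = (1/5, 4/5)
3. H lies on line VF with VH:HF = 4:1 ⇒ H = (2/5, 2/5)
4. U is where the line through A parallel to FH meets line HQ ⇒ U = (1/25, 16/25)
5. L is the intersection of line FV and line DU ⇒ L = (1/10, 1/10)
L = D + t·(U−D) with t = 5/2, so DL:LU = t:(1−t) = 5/2:-3/2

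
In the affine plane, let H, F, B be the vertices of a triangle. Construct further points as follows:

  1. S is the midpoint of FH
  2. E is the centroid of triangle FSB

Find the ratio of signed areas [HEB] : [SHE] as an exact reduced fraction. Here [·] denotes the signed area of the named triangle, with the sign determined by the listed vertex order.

[HEB]:[SHE] = -3

Choose coordinates H = (0, 0), F = (1, 0), B = (0, 1).
1. S is the midpoint of FH ⇒ S = (1/2, 0)
2. E is the centroid of triangle FSB ⇒ E = (1/2, 1/3)
2·[HEB] = 1/2, 2·[SHE] = -1/6
[HEB]:[SHE] = 1/2:-1/6 = -3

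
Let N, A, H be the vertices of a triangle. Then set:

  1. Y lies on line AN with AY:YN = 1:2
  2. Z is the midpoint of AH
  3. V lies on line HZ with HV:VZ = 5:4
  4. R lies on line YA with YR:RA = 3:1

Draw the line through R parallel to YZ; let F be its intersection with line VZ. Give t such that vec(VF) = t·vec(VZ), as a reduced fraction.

Work in coordinates with N = (0, 0), A = (1, 0), H = (0, 1).
1. Y lies on line AN with AY:YN = 1:2 ⇒ Y = (2/3, 0)
2. Z is the midpoint of AH ⇒ Z = (1/2, 1/2)
3. V lies on line HZ with HV:VZ = 5:4 ⇒ V = (5/18, 13/18)
4. R lies on line YA with YR:RA = 3:1 ⇒ R = (11/12, 0)
through R parallel to YZ: direction (-1/6, 1/2); meets VZ at F = (7/8, 1/8)
F = V + t·(Z−V) with t = 43/16

t = 43/16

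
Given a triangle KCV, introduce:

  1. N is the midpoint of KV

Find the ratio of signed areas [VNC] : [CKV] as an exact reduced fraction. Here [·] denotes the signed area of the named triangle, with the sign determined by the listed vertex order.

[VNC]:[CKV] = -1/2

Assign K = (0, 0), C = (1, 0), V = (0, 1) — the answer is frame-independent, so this choice is without loss of generality.
1. N is the midpoint of KV ⇒ N = (0, 1/2)
2·[VNC] = 1/2, 2·[CKV] = -1
[VNC]:[CKV] = 1/2:-1 = -1/2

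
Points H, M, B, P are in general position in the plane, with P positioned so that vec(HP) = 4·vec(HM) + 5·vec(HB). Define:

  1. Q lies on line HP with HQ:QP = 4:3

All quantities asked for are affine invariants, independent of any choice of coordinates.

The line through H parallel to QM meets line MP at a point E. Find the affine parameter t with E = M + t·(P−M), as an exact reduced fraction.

t = -4/3

Choose coordinates H = (0, 0), M = (1, 0), B = (0, 1), P = (4, 5).
1. Q lies on line HP with HQ:QP = 4:3 ⇒ Q = (16/7, 20/7)
through H parallel to QM: direction (-9/7, -20/7); meets MP at E = (-3, -20/3)
E = M + t·(P−M) with t = -4/3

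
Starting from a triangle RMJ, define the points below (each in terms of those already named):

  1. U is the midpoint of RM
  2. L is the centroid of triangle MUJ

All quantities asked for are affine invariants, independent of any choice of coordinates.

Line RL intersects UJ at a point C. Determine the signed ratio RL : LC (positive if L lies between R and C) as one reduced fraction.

RL:LC = -4

Work in coordinates with R = (0, 0), M = (1, 0), J = (0, 1).
1. U is the midpoint of RM ⇒ U = (1/2, 0)
2. L is the centroid of triangle MUJ ⇒ L = (1/2, 1/3)
line RL meets UJ at C = (3/8, 1/4)
L = R + t·(C−R) with t = 4/3, so RL:LC = 4/3:-1/3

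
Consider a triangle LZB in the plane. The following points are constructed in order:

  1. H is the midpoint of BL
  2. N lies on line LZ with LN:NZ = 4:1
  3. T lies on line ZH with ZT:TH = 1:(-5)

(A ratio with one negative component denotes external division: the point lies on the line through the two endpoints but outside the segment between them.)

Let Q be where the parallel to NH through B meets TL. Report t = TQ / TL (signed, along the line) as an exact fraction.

t = -11/21

Set L = (0, 0), Z = (1, 0), B = (0, 1); any affine frame gives the same invariant.
1. H is the midpoint of BL ⇒ H = (0, 1/2)
2. N lies on line LZ with LN:NZ = 4:1 ⇒ N = (4/5, 0)
3. T lies on line ZH with ZT:TH = 1:(-5) ⇒ T = (5/4, -1/8)
through B parallel to NH: direction (-4/5, 1/2); meets TL at Q = (40/21, -4/21)
Q = T + t·(L−T) with t = -11/21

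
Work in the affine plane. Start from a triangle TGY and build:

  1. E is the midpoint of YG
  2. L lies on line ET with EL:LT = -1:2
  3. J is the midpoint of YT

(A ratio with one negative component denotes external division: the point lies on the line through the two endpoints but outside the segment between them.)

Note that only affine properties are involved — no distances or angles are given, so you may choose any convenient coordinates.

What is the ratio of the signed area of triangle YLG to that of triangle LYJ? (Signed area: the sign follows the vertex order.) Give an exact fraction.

Assign T = (0, 0), G = (1, 0), Y = (0, 1) — the answer is frame-independent, so this choice is without loss of generality.
1. E is the midpoint of YG ⇒ E = (1/2, 1/2)
2. L lies on line ET with EL:LT = -1:2 ⇒ L = (1, 1)
3. J is the midpoint of YT ⇒ J = (0, 1/2)
2·[YLG] = -1, 2·[LYJ] = 1/2
[YLG]:[LYJ] = -1:1/2 = -2

[YLG]:[LYJ] = -2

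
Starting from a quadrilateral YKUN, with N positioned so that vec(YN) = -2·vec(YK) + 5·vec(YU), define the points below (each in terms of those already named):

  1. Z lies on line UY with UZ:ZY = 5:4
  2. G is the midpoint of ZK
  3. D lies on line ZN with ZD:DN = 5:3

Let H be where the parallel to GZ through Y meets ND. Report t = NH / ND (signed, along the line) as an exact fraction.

t = 296/99

Assign Y = (0, 0), K = (1, 0), U = (0, 1), N = (-2, 5) — the answer is frame-independent, so this choice is without loss of generality.
1. Z lies on line UY with UZ:ZY = 5:4 ⇒ Z = (0, 4/9)
2. G is the midpoint of ZK ⇒ G = (1/2, 2/9)
3. D lies on line ZN with ZD:DN = 5:3 ⇒ D = (-5/4, 79/24)
through Y parallel to GZ: direction (-1/2, 2/9); meets ND at H = (8/33, -32/297)
H = N + t·(D−N) with t = 296/99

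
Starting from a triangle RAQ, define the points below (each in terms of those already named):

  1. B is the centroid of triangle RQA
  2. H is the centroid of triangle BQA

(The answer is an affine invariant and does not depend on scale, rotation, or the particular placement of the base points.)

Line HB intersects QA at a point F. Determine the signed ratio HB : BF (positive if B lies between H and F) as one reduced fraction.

Work in coordinates with R = (0, 0), A = (1, 0), Q = (0, 1).
1. B is the centroid of triangle RQA ⇒ B = (1/3, 1/3)
2. H is the centroid of triangle BQA ⇒ H = (4/9, 4/9)
line HB meets QA at F = (1/2, 1/2)
B = H + t·(F−H) with t = -2, so HB:BF = -2:3

HB:BF = -2/3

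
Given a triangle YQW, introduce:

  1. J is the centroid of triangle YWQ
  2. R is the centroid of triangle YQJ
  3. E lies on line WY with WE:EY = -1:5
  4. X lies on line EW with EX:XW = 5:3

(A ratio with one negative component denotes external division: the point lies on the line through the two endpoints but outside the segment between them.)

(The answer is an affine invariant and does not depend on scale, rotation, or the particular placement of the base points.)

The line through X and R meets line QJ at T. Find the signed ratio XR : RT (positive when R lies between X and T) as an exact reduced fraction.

XR:RT = -73/16

Work in coordinates with Y = (0, 0), Q = (1, 0), W = (0, 1).
1. J is the centroid of triangle YWQ ⇒ J = (1/3, 1/3)
2. R is the centroid of triangle YQJ ⇒ R = (4/9, 1/9)
3. E lies on line WY with WE:EY = -1:5 ⇒ E = (0, 5/4)
4. X lies on line EW with EX:XW = 5:3 ⇒ X = (0, 35/32)
line XR meets QJ at T = (76/219, 143/438)
R = X + t·(T−X) with t = 73/57, so XR:RT = 73/57:-16/57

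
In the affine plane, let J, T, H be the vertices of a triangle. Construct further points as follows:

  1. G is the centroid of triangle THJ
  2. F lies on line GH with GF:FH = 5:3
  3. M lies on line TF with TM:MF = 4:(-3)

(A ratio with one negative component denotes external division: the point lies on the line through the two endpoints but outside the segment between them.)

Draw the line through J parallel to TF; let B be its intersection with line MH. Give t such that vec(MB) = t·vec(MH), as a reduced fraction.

Set J = (0, 0), T = (1, 0), H = (0, 1); any affine frame gives the same invariant.
1. G is the centroid of triangle THJ ⇒ G = (1/3, 1/3)
2. F lies on line GH with GF:FH = 5:3 ⇒ F = (1/8, 3/4)
3. M lies on line TF with TM:MF = 4:(-3) ⇒ M = (-5/2, 3)
through J parallel to TF: direction (-7/8, 3/4); meets MH at B = (-35/2, 15)
B = M + t·(H−M) with t = -6

t = -6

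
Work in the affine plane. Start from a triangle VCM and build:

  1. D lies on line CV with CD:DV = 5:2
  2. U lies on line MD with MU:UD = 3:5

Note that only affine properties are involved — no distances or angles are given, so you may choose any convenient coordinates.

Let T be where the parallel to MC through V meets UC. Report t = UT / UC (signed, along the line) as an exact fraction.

t = -41/15

Set V = (0, 0), C = (1, 0), M = (0, 1); any affine frame gives the same invariant.
1. D lies on line CV with CD:DV = 5:2 ⇒ D = (2/7, 0)
2. U lies on line MD with MU:UD = 3:5 ⇒ U = (3/28, 5/8)
through V parallel to MC: direction (1, -1); meets UC at T = (-7/3, 7/3)
T = U + t·(C−U) with t = -41/15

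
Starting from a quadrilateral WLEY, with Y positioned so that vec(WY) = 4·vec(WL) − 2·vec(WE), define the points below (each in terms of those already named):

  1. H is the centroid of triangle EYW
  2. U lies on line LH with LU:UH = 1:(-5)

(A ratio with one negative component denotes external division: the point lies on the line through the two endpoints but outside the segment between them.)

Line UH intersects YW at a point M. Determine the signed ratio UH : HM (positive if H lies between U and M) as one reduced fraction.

UH:HM = 5/8

Choose coordinates W = (0, 0), L = (1, 0), E = (0, 1), Y = (4, -2).
1. H is the centroid of triangle EYW ⇒ H = (4/3, -1/3)
2. U lies on line LH with LU:UH = 1:(-5) ⇒ U = (11/12, 1/12)
line UH meets YW at M = (2, -1)
H = U + t·(M−U) with t = 5/13, so UH:HM = 5/13:8/13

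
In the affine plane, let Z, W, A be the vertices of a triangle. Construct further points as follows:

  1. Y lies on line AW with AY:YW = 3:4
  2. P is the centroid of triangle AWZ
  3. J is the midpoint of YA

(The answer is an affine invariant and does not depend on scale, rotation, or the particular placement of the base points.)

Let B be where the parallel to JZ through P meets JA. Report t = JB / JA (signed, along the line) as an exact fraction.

t = -8/9

Work in coordinates with Z = (0, 0), W = (1, 0), A = (0, 1).
1. Y lies on line AW with AY:YW = 3:4 ⇒ Y = (3/7, 4/7)
2. P is the centroid of triangle AWZ ⇒ P = (1/3, 1/3)
3. J is the midpoint of YA ⇒ J = (3/14, 11/14)
through P parallel to JZ: direction (-3/14, -11/14); meets JA at B = (17/42, 25/42)
B = J + t·(A−J) with t = -8/9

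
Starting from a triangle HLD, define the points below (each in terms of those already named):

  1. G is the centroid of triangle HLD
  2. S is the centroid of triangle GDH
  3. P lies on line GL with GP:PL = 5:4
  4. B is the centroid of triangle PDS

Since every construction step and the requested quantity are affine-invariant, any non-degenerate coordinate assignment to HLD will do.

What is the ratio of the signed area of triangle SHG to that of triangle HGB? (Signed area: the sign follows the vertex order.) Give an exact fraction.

Choose coordinates H = (0, 0), L = (1, 0), D = (0, 1).
1. G is the centroid of triangle HLD ⇒ G = (1/3, 1/3)
2. S is the centroid of triangle GDH ⇒ S = (1/9, 4/9)
3. P lies on line GL with GP:PL = 5:4 ⇒ P = (19/27, 4/27)
4. B is the centroid of triangle PDS ⇒ B = (22/81, 43/81)
2·[SHG] = 1/9, 2·[HGB] = 7/81
[SHG]:[HGB] = 1/9:7/81 = 9/7

[SHG]:[HGB] = 9/7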